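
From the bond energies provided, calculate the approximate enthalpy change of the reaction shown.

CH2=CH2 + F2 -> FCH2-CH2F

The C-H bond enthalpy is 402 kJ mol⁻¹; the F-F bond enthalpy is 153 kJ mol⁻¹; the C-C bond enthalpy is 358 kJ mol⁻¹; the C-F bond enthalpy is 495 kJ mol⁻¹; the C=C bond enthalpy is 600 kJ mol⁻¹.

Bonds broken (reactants):
  C-H: 4 × 402 = 1608
  C=C: 1 × 600 = 600
  F-F: 1 × 153 = 153
  Σ(broken) = 2361 kJ
Bonds formed (products):
  C-C: 1 × 358 = 358
  C-F: 2 × 495 = 990
  C-H: 4 × 402 = 1608
  Σ(formed) = 2956 kJ
ΔH = Σ(broken) − Σ(formed) = 2361 − 2956 = −595 kJ

ΔH ≈ −595 kJ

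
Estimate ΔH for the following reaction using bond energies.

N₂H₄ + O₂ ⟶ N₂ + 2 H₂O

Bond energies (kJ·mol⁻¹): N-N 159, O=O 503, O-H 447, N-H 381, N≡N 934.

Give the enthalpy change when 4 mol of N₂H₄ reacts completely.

ΔH = −2144 kJ

Bonds broken (reactants):
  N-H: 4 × 381 = 1524
  N-N: 1 × 159 = 159
  O=O: 1 × 503 = 503
  Σ(broken) = 2186 kJ
Bonds formed (products):
  N≡N: 1 × 934 = 934
  O-H: 4 × 447 = 1788
  Σ(formed) = 2722 kJ
ΔH = Σ(broken) − Σ(formed) = 2186 − 2722 = −536 kJ
For 4× the reaction as written: 4 × (−536) = −2144 kJ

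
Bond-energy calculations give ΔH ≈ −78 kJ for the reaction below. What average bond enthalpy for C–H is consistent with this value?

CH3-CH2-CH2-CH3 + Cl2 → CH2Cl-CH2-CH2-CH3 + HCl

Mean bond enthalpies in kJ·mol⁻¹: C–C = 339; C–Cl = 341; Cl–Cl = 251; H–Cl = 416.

D(C–H) ≈ 428 kJ/mol

Let D be the C–H bond energy.
Σ(broken) = 3×339 + 10×D + 1×251 = 1268 + 10D
Σ(formed) = 3×339 + 1×341 + 9×D + 1×416 = 1774 + 9D
ΔH = Σ(broken) − Σ(formed) = (1268 + 10D) − (1774 + 9D) = −506 + D
Setting this equal to −78 kJ gives D = 428 kJ/mol.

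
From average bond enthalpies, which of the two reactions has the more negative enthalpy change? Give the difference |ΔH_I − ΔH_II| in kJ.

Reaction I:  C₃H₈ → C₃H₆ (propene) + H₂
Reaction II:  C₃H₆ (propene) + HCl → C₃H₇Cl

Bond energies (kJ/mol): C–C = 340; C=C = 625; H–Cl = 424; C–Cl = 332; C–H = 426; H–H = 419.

Reaction I:
  Bonds broken (reactants):
    C–C: 2 × 340 = 680
    C–H: 8 × 426 = 3408
    Σ(broken) = 4088 kJ
  Bonds formed (products):
    C–C: 1 × 340 = 340
    C–H: 6 × 426 = 2556
    C=C: 1 × 625 = 625
    H–H: 1 × 419 = 419
    Σ(formed) = 3940 kJ
  ΔH_I = 4088 − 3940 = +148 kJ
Reaction II:
  Bonds broken (reactants):
    C–C: 1 × 340 = 340
    C–H: 6 × 426 = 2556
    C=C: 1 × 625 = 625
    H–Cl: 1 × 424 = 424
    Σ(broken) = 3945 kJ
  Bonds formed (products):
    C–C: 2 × 340 = 680
    C–Cl: 1 × 332 = 332
    C–H: 7 × 426 = 2982
    Σ(formed) = 3994 kJ
  ΔH_II = 3945 − 3994 = −49 kJ
ΔH_I − ΔH_II = +197 kJ, so reaction II has the more negative ΔH; |ΔH_I − ΔH_II| = 197 kJ.

Reaction II, by 197 kJ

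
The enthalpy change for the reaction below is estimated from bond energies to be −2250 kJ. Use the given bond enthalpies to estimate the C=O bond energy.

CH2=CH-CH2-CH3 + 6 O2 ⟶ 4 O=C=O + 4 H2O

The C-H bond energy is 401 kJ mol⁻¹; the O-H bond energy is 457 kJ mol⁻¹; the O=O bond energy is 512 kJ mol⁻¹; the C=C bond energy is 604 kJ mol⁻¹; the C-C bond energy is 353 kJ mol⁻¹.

D(C=O) ≈ 773 kJ/mol

Let D be the C=O bond energy.
Σ(broken) = 2×353 + 8×401 + 1×604 + 6×512 = 7590
Σ(formed) = 8×D + 8×457 = 3656 + 8D
ΔH = Σ(broken) − Σ(formed) = (7590) − (3656 + 8D) = +3934 − 8D
Setting this equal to −2250 kJ gives 8D = 6184, so D = 773 kJ/mol.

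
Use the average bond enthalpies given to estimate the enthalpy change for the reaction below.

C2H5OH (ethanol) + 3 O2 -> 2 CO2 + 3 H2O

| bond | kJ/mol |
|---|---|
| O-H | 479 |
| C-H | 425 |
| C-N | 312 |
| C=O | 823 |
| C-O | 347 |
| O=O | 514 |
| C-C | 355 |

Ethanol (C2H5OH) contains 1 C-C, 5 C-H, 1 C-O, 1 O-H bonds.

Bonds broken (reactants):
  C-C: 1 × 355 = 355
  C-H: 5 × 425 = 2125
  C-O: 1 × 347 = 347
  O-H: 1 × 479 = 479
  O=O: 3 × 514 = 1542
  Σ(broken) = 4848 kJ
Bonds formed (products):
  C=O: 4 × 823 = 3292
  O-H: 6 × 479 = 2874
  Σ(formed) = 6166 kJ
ΔH = Σ(broken) − Σ(formed) = 4848 − 6166 = −1318 kJ

ΔH ≈ −1318 kJ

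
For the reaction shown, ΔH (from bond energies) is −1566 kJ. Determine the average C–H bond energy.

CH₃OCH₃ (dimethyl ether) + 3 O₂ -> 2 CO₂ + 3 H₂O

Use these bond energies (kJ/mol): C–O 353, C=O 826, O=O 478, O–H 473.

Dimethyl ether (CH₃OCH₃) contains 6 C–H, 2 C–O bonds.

Let D be the C–H bond energy.
Σ(broken) = 6×D + 2×353 + 3×478 = 2140 + 6D
Σ(formed) = 4×826 + 6×473 = 6142
ΔH = Σ(broken) − Σ(formed) = (2140 + 6D) − (6142) = −4002 + 6D
Setting this equal to −1566 kJ gives 6D = 2436, so D = 406 kJ/mol.

D(C–H) ≈ 406 kJ/mol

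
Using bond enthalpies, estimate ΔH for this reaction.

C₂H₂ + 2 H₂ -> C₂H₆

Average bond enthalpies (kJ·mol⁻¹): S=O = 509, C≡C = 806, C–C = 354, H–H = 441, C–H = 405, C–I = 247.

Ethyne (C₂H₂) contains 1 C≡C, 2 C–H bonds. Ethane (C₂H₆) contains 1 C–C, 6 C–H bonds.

ΔH ≈ −286 kJ

Bonds broken (reactants):
  C≡C: 1 × 806 = 806
  C–H: 2 × 405 = 810
  H–H: 2 × 441 = 882
  Σ(broken) = 2498 kJ
Bonds formed (products):
  C–C: 1 × 354 = 354
  C–H: 6 × 405 = 2430
  Σ(formed) = 2784 kJ
ΔH = Σ(broken) − Σ(formed) = 2498 − 2784 = −286 kJ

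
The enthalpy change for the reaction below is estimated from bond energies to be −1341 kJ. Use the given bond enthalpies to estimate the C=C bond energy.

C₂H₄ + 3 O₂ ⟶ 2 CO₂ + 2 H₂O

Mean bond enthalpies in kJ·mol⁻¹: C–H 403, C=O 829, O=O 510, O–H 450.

Let D be the C=C bond energy.
Σ(broken) = 4×403 + 1×D + 3×510 = 3142 + D
Σ(formed) = 4×829 + 4×450 = 5116
ΔH = Σ(broken) − Σ(formed) = (3142 + D) − (5116) = −1974 + D
Setting this equal to −1341 kJ gives D = 633 kJ/mol.

D(C=C) ≈ 633 kJ/mol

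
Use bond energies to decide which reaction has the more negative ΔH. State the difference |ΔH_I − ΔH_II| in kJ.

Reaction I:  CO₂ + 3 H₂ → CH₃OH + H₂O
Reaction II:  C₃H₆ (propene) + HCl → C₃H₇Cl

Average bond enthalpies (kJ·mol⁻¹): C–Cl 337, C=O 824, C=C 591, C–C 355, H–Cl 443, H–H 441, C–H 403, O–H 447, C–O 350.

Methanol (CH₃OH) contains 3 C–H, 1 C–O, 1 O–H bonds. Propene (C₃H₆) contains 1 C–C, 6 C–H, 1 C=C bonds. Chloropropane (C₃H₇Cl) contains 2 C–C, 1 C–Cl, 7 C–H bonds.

Reaction II, by 132 kJ

Reaction I:
  Bonds broken (reactants):
    C=O: 2 × 824 = 1648
    H–H: 3 × 441 = 1323
    Σ(broken) = 2971 kJ
  Bonds formed (products):
    C–H: 3 × 403 = 1209
    C–O: 1 × 350 = 350
    O–H: 3 × 447 = 1341
    Σ(formed) = 2900 kJ
  ΔH_I = 2971 − 2900 = +71 kJ
Reaction II:
  Bonds broken (reactants):
    C–C: 1 × 355 = 355
    C–H: 6 × 403 = 2418
    C=C: 1 × 591 = 591
    H–Cl: 1 × 443 = 443
    Σ(broken) = 3807 kJ
  Bonds formed (products):
    C–C: 2 × 355 = 710
    C–Cl: 1 × 337 = 337
    C–H: 7 × 403 = 2821
    Σ(formed) = 3868 kJ
  ΔH_II = 3807 − 3868 = −61 kJ
ΔH_I − ΔH_II = +132 kJ, so reaction II has the more negative ΔH; |ΔH_I − ΔH_II| = 132 kJ.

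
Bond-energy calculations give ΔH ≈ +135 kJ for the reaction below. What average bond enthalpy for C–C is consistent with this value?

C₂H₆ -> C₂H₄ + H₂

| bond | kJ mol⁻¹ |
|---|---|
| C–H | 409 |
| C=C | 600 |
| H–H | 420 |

D(C–C) ≈ 337 kJ/mol

Let D be the C–C bond energy.
Σ(broken) = 1×D + 6×409 = 2454 + D
Σ(formed) = 4×409 + 1×600 + 1×420 = 2656
ΔH = Σ(broken) − Σ(formed) = (2454 + D) − (2656) = −202 + D
Setting this equal to +135 kJ gives D = 337 kJ/mol.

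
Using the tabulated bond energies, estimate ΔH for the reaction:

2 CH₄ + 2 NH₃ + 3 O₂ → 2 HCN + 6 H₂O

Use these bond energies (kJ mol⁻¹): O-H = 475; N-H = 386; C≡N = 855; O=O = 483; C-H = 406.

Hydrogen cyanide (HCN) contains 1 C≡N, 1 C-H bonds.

ΔH ≈ −1209 kJ

Bonds broken (reactants):
  C-H: 8 × 406 = 3248
  N-H: 6 × 386 = 2316
  O=O: 3 × 483 = 1449
  Σ(broken) = 7013 kJ
Bonds formed (products):
  C≡N: 2 × 855 = 1710
  C-H: 2 × 406 = 812
  O-H: 12 × 475 = 5700
  Σ(formed) = 8222 kJ
ΔH = Σ(broken) − Σ(formed) = 7013 − 8222 = −1209 kJ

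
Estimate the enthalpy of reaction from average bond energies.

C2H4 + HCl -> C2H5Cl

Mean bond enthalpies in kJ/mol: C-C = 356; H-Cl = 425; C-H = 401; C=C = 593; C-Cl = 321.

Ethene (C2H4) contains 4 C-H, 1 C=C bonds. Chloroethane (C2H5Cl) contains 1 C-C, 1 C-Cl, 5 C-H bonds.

Bonds broken (reactants):
  C-H: 4 × 401 = 1604
  C=C: 1 × 593 = 593
  H-Cl: 1 × 425 = 425
  Σ(broken) = 2622 kJ
Bonds formed (products):
  C-C: 1 × 356 = 356
  C-Cl: 1 × 321 = 321
  C-H: 5 × 401 = 2005
  Σ(formed) = 2682 kJ
ΔH = Σ(broken) − Σ(formed) = 2622 − 2682 = −60 kJ

ΔH ≈ −60 kJ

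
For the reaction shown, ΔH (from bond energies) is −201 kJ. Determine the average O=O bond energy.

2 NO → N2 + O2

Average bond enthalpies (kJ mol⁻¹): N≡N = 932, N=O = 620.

D(O=O) ≈ 509 kJ/mol

Let D be the O=O bond energy.
Σ(broken) = 2×620 = 1240
Σ(formed) = 1×932 + 1×D = 932 + D
ΔH = Σ(broken) − Σ(formed) = (1240) − (932 + D) = +308 − D
Setting this equal to −201 kJ gives D = 509 kJ/mol.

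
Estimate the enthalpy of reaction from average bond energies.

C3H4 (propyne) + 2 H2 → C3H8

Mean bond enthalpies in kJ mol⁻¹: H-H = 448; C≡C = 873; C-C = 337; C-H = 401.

Bonds broken (reactants):
  C≡C: 1 × 873 = 873
  C-C: 1 × 337 = 337
  C-H: 4 × 401 = 1604
  H-H: 2 × 448 = 896
  Σ(broken) = 3710 kJ
Bonds formed (products):
  C-C: 2 × 337 = 674
  C-H: 8 × 401 = 3208
  Σ(formed) = 3882 kJ
ΔH = Σ(broken) − Σ(formed) = 3710 − 3882 = −172 kJ

ΔH ≈ −172 kJ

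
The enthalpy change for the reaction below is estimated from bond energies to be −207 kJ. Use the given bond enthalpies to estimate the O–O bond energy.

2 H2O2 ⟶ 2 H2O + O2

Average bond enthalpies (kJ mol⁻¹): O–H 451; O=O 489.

Let D be the O–O bond energy.
Σ(broken) = 4×451 + 2×D = 1804 + 2D
Σ(formed) = 4×451 + 1×489 = 2293
ΔH = Σ(broken) − Σ(formed) = (1804 + 2D) − (2293) = −489 + 2D
Setting this equal to −207 kJ gives 2D = 282, so D = 141 kJ/mol.

D(O–O) ≈ 141 kJ/mol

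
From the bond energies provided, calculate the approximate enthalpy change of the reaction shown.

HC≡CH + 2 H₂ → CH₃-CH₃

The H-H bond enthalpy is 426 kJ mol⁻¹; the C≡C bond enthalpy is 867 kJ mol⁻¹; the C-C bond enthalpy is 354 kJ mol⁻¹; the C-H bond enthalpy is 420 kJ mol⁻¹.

Bonds broken (reactants):
  C≡C: 1 × 867 = 867
  C-H: 2 × 420 = 840
  H-H: 2 × 426 = 852
  Σ(broken) = 2559 kJ
Bonds formed (products):
  C-C: 1 × 354 = 354
  C-H: 6 × 420 = 2520
  Σ(formed) = 2874 kJ
ΔH = Σ(broken) − Σ(formed) = 2559 − 2874 = −315 kJ

ΔH ≈ −315 kJ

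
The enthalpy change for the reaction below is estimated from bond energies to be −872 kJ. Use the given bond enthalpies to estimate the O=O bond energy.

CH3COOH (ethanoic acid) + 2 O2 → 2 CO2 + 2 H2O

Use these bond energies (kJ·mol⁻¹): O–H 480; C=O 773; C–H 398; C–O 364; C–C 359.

Let D be the O=O bond energy.
Σ(broken) = 1×359 + 3×398 + 1×364 + 1×773 + 1×480 + 2×D = 3170 + 2D
Σ(formed) = 4×773 + 4×480 = 5012
ΔH = Σ(broken) − Σ(formed) = (3170 + 2D) − (5012) = −1842 + 2D
Setting this equal to −872 kJ gives 2D = 970, so D = 485 kJ/mol.

D(O=O) ≈ 485 kJ/mol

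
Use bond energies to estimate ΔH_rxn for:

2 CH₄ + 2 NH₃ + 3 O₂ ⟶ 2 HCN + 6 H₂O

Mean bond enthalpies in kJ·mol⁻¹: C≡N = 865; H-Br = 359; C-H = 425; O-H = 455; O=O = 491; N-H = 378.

ΔH ≈ −899 kJ

Bonds broken (reactants):
  C-H: 8 × 425 = 3400
  N-H: 6 × 378 = 2268
  O=O: 3 × 491 = 1473
  Σ(broken) = 7141 kJ
Bonds formed (products):
  C≡N: 2 × 865 = 1730
  C-H: 2 × 425 = 850
  O-H: 12 × 455 = 5460
  Σ(formed) = 8040 kJ
ΔH = Σ(broken) − Σ(formed) = 7141 − 8040 = −899 kJ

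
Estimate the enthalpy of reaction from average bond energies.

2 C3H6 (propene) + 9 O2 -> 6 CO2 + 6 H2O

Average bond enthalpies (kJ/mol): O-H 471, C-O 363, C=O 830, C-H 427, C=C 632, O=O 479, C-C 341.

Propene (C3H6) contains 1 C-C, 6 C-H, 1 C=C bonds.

ΔH ≈ −4231 kJ

Bonds broken (reactants):
  C-C: 2 × 341 = 682
  C-H: 12 × 427 = 5124
  C=C: 2 × 632 = 1264
  O=O: 9 × 479 = 4311
  Σ(broken) = 11381 kJ
Bonds formed (products):
  C=O: 12 × 830 = 9960
  O-H: 12 × 471 = 5652
  Σ(formed) = 15612 kJ
ΔH = Σ(broken) − Σ(formed) = 11381 − 15612 = −4231 kJ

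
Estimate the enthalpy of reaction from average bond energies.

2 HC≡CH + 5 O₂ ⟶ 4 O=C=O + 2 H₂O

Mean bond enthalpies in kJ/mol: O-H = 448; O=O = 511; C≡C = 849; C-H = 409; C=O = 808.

ΔH ≈ −2367 kJ

Bonds broken (reactants):
  C≡C: 2 × 849 = 1698
  C-H: 4 × 409 = 1636
  O=O: 5 × 511 = 2555
  Σ(broken) = 5889 kJ
Bonds formed (products):
  C=O: 8 × 808 = 6464
  O-H: 4 × 448 = 1792
  Σ(formed) = 8256 kJ
ΔH = Σ(broken) − Σ(formed) = 5889 − 8256 = −2367 kJ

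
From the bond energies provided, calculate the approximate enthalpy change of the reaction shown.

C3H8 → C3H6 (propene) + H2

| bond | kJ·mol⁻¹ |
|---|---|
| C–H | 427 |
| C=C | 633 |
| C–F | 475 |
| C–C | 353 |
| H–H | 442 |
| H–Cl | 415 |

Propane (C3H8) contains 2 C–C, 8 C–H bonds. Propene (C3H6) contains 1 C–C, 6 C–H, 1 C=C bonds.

ΔH ≈ +132 kJ

Bonds broken (reactants):
  C–C: 2 × 353 = 706
  C–H: 8 × 427 = 3416
  Σ(broken) = 4122 kJ
Bonds formed (products):
  C–C: 1 × 353 = 353
  C–H: 6 × 427 = 2562
  C=C: 1 × 633 = 633
  H–H: 1 × 442 = 442
  Σ(formed) = 3990 kJ
ΔH = Σ(broken) − Σ(formed) = 4122 − 3990 = +132 kJ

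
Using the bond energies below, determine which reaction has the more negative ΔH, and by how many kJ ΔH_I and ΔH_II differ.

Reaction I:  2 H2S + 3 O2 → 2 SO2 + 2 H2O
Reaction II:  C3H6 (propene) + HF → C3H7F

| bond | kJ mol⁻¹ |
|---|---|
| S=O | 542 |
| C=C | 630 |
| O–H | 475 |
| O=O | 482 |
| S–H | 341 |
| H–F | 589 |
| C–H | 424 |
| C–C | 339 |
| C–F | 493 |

Reaction I:
  Bonds broken (reactants):
    O=O: 3 × 482 = 1446
    S–H: 4 × 341 = 1364
    Σ(broken) = 2810 kJ
  Bonds formed (products):
    O–H: 4 × 475 = 1900
    S=O: 4 × 542 = 2168
    Σ(formed) = 4068 kJ
  ΔH_I = 2810 − 4068 = −1258 kJ
Reaction II:
  Bonds broken (reactants):
    C–C: 1 × 339 = 339
    C–H: 6 × 424 = 2544
    C=C: 1 × 630 = 630
    H–F: 1 × 589 = 589
    Σ(broken) = 4102 kJ
  Bonds formed (products):
    C–C: 2 × 339 = 678
    C–F: 1 × 493 = 493
    C–H: 7 × 424 = 2968
    Σ(formed) = 4139 kJ
  ΔH_II = 4102 − 4139 = −37 kJ
ΔH_I − ΔH_II = −1221 kJ, so reaction I has the more negative ΔH; |ΔH_I − ΔH_II| = 1221 kJ.

Reaction I, by 1221 kJ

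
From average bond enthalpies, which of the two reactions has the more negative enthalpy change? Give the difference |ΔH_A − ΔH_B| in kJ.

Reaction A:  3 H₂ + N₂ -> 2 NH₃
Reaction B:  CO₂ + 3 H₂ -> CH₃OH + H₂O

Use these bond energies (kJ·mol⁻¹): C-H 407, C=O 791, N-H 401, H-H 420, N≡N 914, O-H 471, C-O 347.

Reaction A:
  Bonds broken (reactants):
    H-H: 3 × 420 = 1260
    N≡N: 1 × 914 = 914
    Σ(broken) = 2174 kJ
  Bonds formed (products):
    N-H: 6 × 401 = 2406
    Σ(formed) = 2406 kJ
  ΔH_A = 2174 − 2406 = −232 kJ
Reaction B:
  Bonds broken (reactants):
    C=O: 2 × 791 = 1582
    H-H: 3 × 420 = 1260
    Σ(broken) = 2842 kJ
  Bonds formed (products):
    C-H: 3 × 407 = 1221
    C-O: 1 × 347 = 347
    O-H: 3 × 471 = 1413
    Σ(formed) = 2981 kJ
  ΔH_B = 2842 − 2981 = −139 kJ
ΔH_A − ΔH_B = −93 kJ, so reaction A has the more negative ΔH; |ΔH_A − ΔH_B| = 93 kJ.

Reaction A, by 93 kJ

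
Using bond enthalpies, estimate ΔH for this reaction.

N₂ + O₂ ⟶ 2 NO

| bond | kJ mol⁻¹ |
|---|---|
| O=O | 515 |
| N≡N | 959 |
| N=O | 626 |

ΔH ≈ +222 kJ

Bonds broken (reactants):
  N≡N: 1 × 959 = 959
  O=O: 1 × 515 = 515
  Σ(broken) = 1474 kJ
Bonds formed (products):
  N=O: 2 × 626 = 1252
  Σ(formed) = 1252 kJ
ΔH = Σ(broken) − Σ(formed) = 1474 − 1252 = +222 kJ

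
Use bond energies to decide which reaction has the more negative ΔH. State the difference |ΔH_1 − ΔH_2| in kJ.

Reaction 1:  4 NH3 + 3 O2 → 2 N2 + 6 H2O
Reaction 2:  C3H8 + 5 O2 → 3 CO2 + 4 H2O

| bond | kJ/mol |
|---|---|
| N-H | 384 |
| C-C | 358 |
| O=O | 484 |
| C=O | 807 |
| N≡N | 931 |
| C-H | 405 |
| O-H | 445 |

Reaction 1:
  Bonds broken (reactants):
    N-H: 12 × 384 = 4608
    O=O: 3 × 484 = 1452
    Σ(broken) = 6060 kJ
  Bonds formed (products):
    N≡N: 2 × 931 = 1862
    O-H: 12 × 445 = 5340
    Σ(formed) = 7202 kJ
  ΔH_1 = 6060 − 7202 = −1142 kJ
Reaction 2:
  Bonds broken (reactants):
    C-C: 2 × 358 = 716
    C-H: 8 × 405 = 3240
    O=O: 5 × 484 = 2420
    Σ(broken) = 6376 kJ
  Bonds formed (products):
    C=O: 6 × 807 = 4842
    O-H: 8 × 445 = 3560
    Σ(formed) = 8402 kJ
  ΔH_2 = 6376 − 8402 = −2026 kJ
ΔH_1 − ΔH_2 = +884 kJ, so reaction 2 has the more negative ΔH; |ΔH_1 − ΔH_2| = 884 kJ.

Reaction 2, by 884 kJ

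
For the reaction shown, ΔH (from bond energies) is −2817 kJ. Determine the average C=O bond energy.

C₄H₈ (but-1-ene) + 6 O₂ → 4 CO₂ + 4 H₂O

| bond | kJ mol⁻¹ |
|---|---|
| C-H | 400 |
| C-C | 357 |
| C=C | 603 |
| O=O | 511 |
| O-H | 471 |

D(C=O) ≈ 829 kJ/mol

Let D be the C=O bond energy.
Σ(broken) = 2×357 + 8×400 + 1×603 + 6×511 = 7583
Σ(formed) = 8×D + 8×471 = 3768 + 8D
ΔH = Σ(broken) − Σ(formed) = (7583) − (3768 + 8D) = +3815 − 8D
Setting this equal to −2817 kJ gives 8D = 6632, so D = 829 kJ/mol.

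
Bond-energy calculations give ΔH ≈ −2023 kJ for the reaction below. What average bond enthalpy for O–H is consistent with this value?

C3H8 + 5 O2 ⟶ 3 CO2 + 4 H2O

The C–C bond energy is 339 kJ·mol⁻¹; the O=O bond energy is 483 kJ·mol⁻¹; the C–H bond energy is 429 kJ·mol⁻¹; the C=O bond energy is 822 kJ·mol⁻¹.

Let D be the O–H bond energy.
Σ(broken) = 2×339 + 8×429 + 5×483 = 6525
Σ(formed) = 6×822 + 8×D = 4932 + 8D
ΔH = Σ(broken) − Σ(formed) = (6525) − (4932 + 8D) = +1593 − 8D
Setting this equal to −2023 kJ gives 8D = 3616, so D = 452 kJ/mol.

D(O–H) ≈ 452 kJ/mol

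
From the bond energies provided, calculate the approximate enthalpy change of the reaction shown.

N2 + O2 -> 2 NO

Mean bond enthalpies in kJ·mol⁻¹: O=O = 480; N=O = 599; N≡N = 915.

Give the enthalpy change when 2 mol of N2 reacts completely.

ΔH = +394 kJ

Bonds broken (reactants):
  N≡N: 1 × 915 = 915
  O=O: 1 × 480 = 480
  Σ(broken) = 1395 kJ
Bonds formed (products):
  N=O: 2 × 599 = 1198
  Σ(formed) = 1198 kJ
ΔH = Σ(broken) − Σ(formed) = 1395 − 1198 = +197 kJ
For 2× the reaction as written: 2 × (+197) = +394 kJ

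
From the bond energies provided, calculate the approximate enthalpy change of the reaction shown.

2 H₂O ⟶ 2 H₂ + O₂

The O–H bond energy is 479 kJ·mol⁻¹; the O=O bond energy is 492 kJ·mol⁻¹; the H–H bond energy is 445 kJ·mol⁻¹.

Bonds broken (reactants):
  O–H: 4 × 479 = 1916
  Σ(broken) = 1916 kJ
Bonds formed (products):
  H–H: 2 × 445 = 890
  O=O: 1 × 492 = 492
  Σ(formed) = 1382 kJ
ΔH = Σ(broken) − Σ(formed) = 1916 − 1382 = +534 kJ

ΔH ≈ +534 kJ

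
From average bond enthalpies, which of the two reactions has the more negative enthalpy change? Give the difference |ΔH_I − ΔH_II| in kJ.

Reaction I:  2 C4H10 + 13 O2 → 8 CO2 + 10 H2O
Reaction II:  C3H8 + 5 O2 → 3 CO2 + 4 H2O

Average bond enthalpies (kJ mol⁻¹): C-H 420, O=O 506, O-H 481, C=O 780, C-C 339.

Reaction I, by 3128 kJ

Reaction I:
  Bonds broken (reactants):
    C-C: 6 × 339 = 2034
    C-H: 20 × 420 = 8400
    O=O: 13 × 506 = 6578
    Σ(broken) = 17012 kJ
  Bonds formed (products):
    C=O: 16 × 780 = 12480
    O-H: 20 × 481 = 9620
    Σ(formed) = 22100 kJ
  ΔH_I = 17012 − 22100 = −5088 kJ
Reaction II:
  Bonds broken (reactants):
    C-C: 2 × 339 = 678
    C-H: 8 × 420 = 3360
    O=O: 5 × 506 = 2530
    Σ(broken) = 6568 kJ
  Bonds formed (products):
    C=O: 6 × 780 = 4680
    O-H: 8 × 481 = 3848
    Σ(formed) = 8528 kJ
  ΔH_II = 6568 − 8528 = −1960 kJ
ΔH_I − ΔH_II = −3128 kJ, so reaction I has the more negative ΔH; |ΔH_I − ΔH_II| = 3128 kJ.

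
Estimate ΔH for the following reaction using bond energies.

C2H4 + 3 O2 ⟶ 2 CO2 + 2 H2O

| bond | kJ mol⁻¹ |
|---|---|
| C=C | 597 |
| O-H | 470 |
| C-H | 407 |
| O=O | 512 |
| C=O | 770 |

Bonds broken (reactants):
  C-H: 4 × 407 = 1628
  C=C: 1 × 597 = 597
  O=O: 3 × 512 = 1536
  Σ(broken) = 3761 kJ
Bonds formed (products):
  C=O: 4 × 770 = 3080
  O-H: 4 × 470 = 1880
  Σ(formed) = 4960 kJ
ΔH = Σ(broken) − Σ(formed) = 3761 − 4960 = −1199 kJ

ΔH ≈ −1199 kJ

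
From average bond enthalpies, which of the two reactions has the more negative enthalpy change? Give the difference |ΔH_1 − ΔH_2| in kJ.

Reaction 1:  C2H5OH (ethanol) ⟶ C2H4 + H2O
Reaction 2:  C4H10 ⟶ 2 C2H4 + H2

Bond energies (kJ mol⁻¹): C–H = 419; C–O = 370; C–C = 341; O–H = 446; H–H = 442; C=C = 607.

Reaction 1:
  Bonds broken (reactants):
    C–C: 1 × 341 = 341
    C–H: 5 × 419 = 2095
    C–O: 1 × 370 = 370
    O–H: 1 × 446 = 446
    Σ(broken) = 3252 kJ
  Bonds formed (products):
    C–H: 4 × 419 = 1676
    C=C: 1 × 607 = 607
    O–H: 2 × 446 = 892
    Σ(formed) = 3175 kJ
  ΔH_1 = 3252 − 3175 = +77 kJ
Reaction 2:
  Bonds broken (reactants):
    C–C: 3 × 341 = 1023
    C–H: 10 × 419 = 4190
    Σ(broken) = 5213 kJ
  Bonds formed (products):
    C–H: 8 × 419 = 3352
    C=C: 2 × 607 = 1214
    H–H: 1 × 442 = 442
    Σ(formed) = 5008 kJ
  ΔH_2 = 5213 − 5008 = +205 kJ
ΔH_1 − ΔH_2 = −128 kJ, so reaction 1 has the more negative ΔH; |ΔH_1 − ΔH_2| = 128 kJ.

Reaction 1, by 128 kJ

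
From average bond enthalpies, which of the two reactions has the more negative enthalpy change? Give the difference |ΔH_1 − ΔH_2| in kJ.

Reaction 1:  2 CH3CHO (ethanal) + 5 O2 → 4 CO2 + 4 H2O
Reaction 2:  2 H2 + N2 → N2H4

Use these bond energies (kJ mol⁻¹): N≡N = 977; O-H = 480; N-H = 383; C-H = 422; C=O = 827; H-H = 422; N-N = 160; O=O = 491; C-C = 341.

Reaction 1:
  Bonds broken (reactants):
    C-C: 2 × 341 = 682
    C-H: 8 × 422 = 3376
    C=O: 2 × 827 = 1654
    O=O: 5 × 491 = 2455
    Σ(broken) = 8167 kJ
  Bonds formed (products):
    C=O: 8 × 827 = 6616
    O-H: 8 × 480 = 3840
    Σ(formed) = 10456 kJ
  ΔH_1 = 8167 − 10456 = −2289 kJ
Reaction 2:
  Bonds broken (reactants):
    H-H: 2 × 422 = 844
    N≡N: 1 × 977 = 977
    Σ(broken) = 1821 kJ
  Bonds formed (products):
    N-H: 4 × 383 = 1532
    N-N: 1 × 160 = 160
    Σ(formed) = 1692 kJ
  ΔH_2 = 1821 − 1692 = +129 kJ
ΔH_1 − ΔH_2 = −2418 kJ, so reaction 1 has the more negative ΔH; |ΔH_1 − ΔH_2| = 2418 kJ.

Reaction 1, by 2418 kJ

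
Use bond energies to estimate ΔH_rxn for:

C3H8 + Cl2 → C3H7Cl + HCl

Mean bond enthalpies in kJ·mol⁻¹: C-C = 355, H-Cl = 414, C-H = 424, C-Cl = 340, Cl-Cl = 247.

Bonds broken (reactants):
  C-C: 2 × 355 = 710
  C-H: 8 × 424 = 3392
  Cl-Cl: 1 × 247 = 247
  Σ(broken) = 4349 kJ
Bonds formed (products):
  C-C: 2 × 355 = 710
  C-Cl: 1 × 340 = 340
  C-H: 7 × 424 = 2968
  H-Cl: 1 × 414 = 414
  Σ(formed) = 4432 kJ
ΔH = Σ(broken) − Σ(formed) = 4349 − 4432 = −83 kJ

ΔH ≈ −83 kJ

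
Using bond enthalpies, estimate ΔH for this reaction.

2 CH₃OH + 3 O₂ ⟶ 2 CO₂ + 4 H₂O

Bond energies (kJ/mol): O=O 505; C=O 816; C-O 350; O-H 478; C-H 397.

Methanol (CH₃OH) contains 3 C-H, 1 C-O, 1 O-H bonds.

ΔH ≈ −1535 kJ

Bonds broken (reactants):
  C-H: 6 × 397 = 2382
  C-O: 2 × 350 = 700
  O-H: 2 × 478 = 956
  O=O: 3 × 505 = 1515
  Σ(broken) = 5553 kJ
Bonds formed (products):
  C=O: 4 × 816 = 3264
  O-H: 8 × 478 = 3824
  Σ(formed) = 7088 kJ
ΔH = Σ(broken) − Σ(formed) = 5553 − 7088 = −1535 kJ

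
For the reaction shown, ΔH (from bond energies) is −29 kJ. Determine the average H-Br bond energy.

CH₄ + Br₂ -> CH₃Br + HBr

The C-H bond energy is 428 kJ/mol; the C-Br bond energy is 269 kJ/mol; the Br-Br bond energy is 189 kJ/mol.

D(H-Br) ≈ 377 kJ/mol

Let D be the H-Br bond energy.
Σ(broken) = 1×189 + 4×428 = 1901
Σ(formed) = 1×269 + 3×428 + 1×D = 1553 + D
ΔH = Σ(broken) − Σ(formed) = (1901) − (1553 + D) = +348 − D
Setting this equal to −29 kJ gives D = 377 kJ/mol.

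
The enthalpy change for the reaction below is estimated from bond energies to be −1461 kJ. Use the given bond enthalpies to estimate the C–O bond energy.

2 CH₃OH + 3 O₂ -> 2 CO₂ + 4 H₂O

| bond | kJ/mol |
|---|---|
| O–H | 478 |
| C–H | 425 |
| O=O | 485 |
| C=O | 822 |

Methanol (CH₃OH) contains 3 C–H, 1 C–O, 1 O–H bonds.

D(C–O) ≈ 345 kJ/mol

Let D be the C–O bond energy.
Σ(broken) = 6×425 + 2×D + 2×478 + 3×485 = 4961 + 2D
Σ(formed) = 4×822 + 8×478 = 7112
ΔH = Σ(broken) − Σ(formed) = (4961 + 2D) − (7112) = −2151 + 2D
Setting this equal to −1461 kJ gives 2D = 690, so D = 345 kJ/mol.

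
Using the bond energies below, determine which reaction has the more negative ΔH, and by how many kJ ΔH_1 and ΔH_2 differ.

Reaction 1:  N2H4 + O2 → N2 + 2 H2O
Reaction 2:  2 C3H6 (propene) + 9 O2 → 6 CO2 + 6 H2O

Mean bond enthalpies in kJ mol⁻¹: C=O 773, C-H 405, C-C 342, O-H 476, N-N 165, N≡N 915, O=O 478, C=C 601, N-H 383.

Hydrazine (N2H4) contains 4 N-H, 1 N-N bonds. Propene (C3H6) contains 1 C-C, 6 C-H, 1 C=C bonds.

Reaction 2, by 3296 kJ

Reaction 1:
  Bonds broken (reactants):
    N-H: 4 × 383 = 1532
    N-N: 1 × 165 = 165
    O=O: 1 × 478 = 478
    Σ(broken) = 2175 kJ
  Bonds formed (products):
    N≡N: 1 × 915 = 915
    O-H: 4 × 476 = 1904
    Σ(formed) = 2819 kJ
  ΔH_1 = 2175 − 2819 = −644 kJ
Reaction 2:
  Bonds broken (reactants):
    C-C: 2 × 342 = 684
    C-H: 12 × 405 = 4860
    C=C: 2 × 601 = 1202
    O=O: 9 × 478 = 4302
    Σ(broken) = 11048 kJ
  Bonds formed (products):
    C=O: 12 × 773 = 9276
    O-H: 12 × 476 = 5712
    Σ(formed) = 14988 kJ
  ΔH_2 = 11048 − 14988 = −3940 kJ
ΔH_1 − ΔH_2 = +3296 kJ, so reaction 2 has the more negative ΔH; |ΔH_1 − ΔH_2| = 3296 kJ.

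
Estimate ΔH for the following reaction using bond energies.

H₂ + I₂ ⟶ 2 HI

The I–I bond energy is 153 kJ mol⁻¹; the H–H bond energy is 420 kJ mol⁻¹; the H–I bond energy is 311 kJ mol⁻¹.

ΔH ≈ −49 kJ

Bonds broken (reactants):
  H–H: 1 × 420 = 420
  I–I: 1 × 153 = 153
  Σ(broken) = 573 kJ
Bonds formed (products):
  H–I: 2 × 311 = 622
  Σ(formed) = 622 kJ
ΔH = Σ(broken) − Σ(formed) = 573 − 622 = −49 kJ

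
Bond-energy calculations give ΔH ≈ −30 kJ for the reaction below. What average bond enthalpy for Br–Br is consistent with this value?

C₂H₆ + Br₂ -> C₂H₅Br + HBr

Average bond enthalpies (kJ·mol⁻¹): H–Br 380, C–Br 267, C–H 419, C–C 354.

Let D be the Br–Br bond energy.
Σ(broken) = 1×D + 1×354 + 6×419 = 2868 + D
Σ(formed) = 1×267 + 1×354 + 5×419 + 1×380 = 3096
ΔH = Σ(broken) − Σ(formed) = (2868 + D) − (3096) = −228 + D
Setting this equal to −30 kJ gives D = 198 kJ/mol.

D(Br–Br) ≈ 198 kJ/mol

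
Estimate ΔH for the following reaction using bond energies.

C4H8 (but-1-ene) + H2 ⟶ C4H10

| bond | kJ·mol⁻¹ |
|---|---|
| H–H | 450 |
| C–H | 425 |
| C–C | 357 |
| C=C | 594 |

Bonds broken (reactants):
  C–C: 2 × 357 = 714
  C–H: 8 × 425 = 3400
  C=C: 1 × 594 = 594
  H–H: 1 × 450 = 450
  Σ(broken) = 5158 kJ
Bonds formed (products):
  C–C: 3 × 357 = 1071
  C–H: 10 × 425 = 4250
  Σ(formed) = 5321 kJ
ΔH = Σ(broken) − Σ(formed) = 5158 − 5321 = −163 kJ

ΔH ≈ −163 kJ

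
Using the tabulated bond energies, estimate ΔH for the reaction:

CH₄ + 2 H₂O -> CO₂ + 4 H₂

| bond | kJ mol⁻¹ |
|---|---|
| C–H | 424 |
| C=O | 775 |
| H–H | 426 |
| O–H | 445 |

Bonds broken (reactants):
  C–H: 4 × 424 = 1696
  O–H: 4 × 445 = 1780
  Σ(broken) = 3476 kJ
Bonds formed (products):
  C=O: 2 × 775 = 1550
  H–H: 4 × 426 = 1704
  Σ(formed) = 3254 kJ
ΔH = Σ(broken) − Σ(formed) = 3476 − 3254 = +222 kJ

ΔH ≈ +222 kJ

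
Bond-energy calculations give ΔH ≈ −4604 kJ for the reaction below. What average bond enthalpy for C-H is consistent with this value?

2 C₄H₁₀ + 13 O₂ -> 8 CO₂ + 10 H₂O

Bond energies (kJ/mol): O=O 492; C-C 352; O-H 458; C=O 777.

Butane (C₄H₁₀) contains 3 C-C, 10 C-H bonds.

Let D be the C-H bond energy.
Σ(broken) = 6×352 + 20×D + 13×492 = 8508 + 20D
Σ(formed) = 16×777 + 20×458 = 21592
ΔH = Σ(broken) − Σ(formed) = (8508 + 20D) − (21592) = −13084 + 20D
Setting this equal to −4604 kJ gives 20D = 8480, so D = 424 kJ/mol.

D(C-H) ≈ 424 kJ/mol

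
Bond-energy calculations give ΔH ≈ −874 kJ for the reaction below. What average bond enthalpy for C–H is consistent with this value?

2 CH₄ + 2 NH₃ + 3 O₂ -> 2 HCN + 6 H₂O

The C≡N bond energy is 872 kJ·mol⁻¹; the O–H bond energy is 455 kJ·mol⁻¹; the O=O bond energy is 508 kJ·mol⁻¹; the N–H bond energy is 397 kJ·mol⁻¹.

Let D be the C–H bond energy.
Σ(broken) = 8×D + 6×397 + 3×508 = 3906 + 8D
Σ(formed) = 2×872 + 2×D + 12×455 = 7204 + 2D
ΔH = Σ(broken) − Σ(formed) = (3906 + 8D) − (7204 + 2D) = −3298 + 6D
Setting this equal to −874 kJ gives 6D = 2424, so D = 404 kJ/mol.

D(C–H) ≈ 404 kJ/mol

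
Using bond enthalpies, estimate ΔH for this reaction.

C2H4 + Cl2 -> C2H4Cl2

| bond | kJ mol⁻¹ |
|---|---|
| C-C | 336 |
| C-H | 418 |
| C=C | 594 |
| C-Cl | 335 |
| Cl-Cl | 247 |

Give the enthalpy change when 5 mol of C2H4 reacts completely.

Bonds broken (reactants):
  C-H: 4 × 418 = 1672
  C=C: 1 × 594 = 594
  Cl-Cl: 1 × 247 = 247
  Σ(broken) = 2513 kJ
Bonds formed (products):
  C-C: 1 × 336 = 336
  C-Cl: 2 × 335 = 670
  C-H: 4 × 418 = 1672
  Σ(formed) = 2678 kJ
ΔH = Σ(broken) − Σ(formed) = 2513 − 2678 = −165 kJ
For 5× the reaction as written: 5 × (−165) = −825 kJ

ΔH = −825 kJ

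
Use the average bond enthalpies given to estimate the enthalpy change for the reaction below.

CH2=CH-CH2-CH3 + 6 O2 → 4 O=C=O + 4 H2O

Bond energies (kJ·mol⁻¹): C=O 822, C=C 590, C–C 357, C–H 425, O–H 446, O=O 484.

Bonds broken (reactants):
  C–C: 2 × 357 = 714
  C–H: 8 × 425 = 3400
  C=C: 1 × 590 = 590
  O=O: 6 × 484 = 2904
  Σ(broken) = 7608 kJ
Bonds formed (products):
  C=O: 8 × 822 = 6576
  O–H: 8 × 446 = 3568
  Σ(formed) = 10144 kJ
ΔH = Σ(broken) − Σ(formed) = 7608 − 10144 = −2536 kJ

ΔH ≈ −2536 kJ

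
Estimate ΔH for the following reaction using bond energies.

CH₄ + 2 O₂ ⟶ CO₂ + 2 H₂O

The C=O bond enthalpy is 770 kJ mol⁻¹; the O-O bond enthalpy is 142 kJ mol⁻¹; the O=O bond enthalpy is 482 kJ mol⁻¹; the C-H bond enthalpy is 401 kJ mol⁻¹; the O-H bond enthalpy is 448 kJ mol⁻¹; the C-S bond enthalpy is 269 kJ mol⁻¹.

Bonds broken (reactants):
  C-H: 4 × 401 = 1604
  O=O: 2 × 482 = 964
  Σ(broken) = 2568 kJ
Bonds formed (products):
  C=O: 2 × 770 = 1540
  O-H: 4 × 448 = 1792
  Σ(formed) = 3332 kJ
ΔH = Σ(broken) − Σ(formed) = 2568 − 3332 = −764 kJ

ΔH ≈ −764 kJ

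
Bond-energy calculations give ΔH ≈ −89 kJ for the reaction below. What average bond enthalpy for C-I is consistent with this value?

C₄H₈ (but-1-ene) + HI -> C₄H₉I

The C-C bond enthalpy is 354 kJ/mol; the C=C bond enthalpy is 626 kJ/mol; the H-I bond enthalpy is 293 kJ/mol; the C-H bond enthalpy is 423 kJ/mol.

D(C-I) ≈ 231 kJ/mol

Let D be the C-I bond energy.
Σ(broken) = 2×354 + 8×423 + 1×626 + 1×293 = 5011
Σ(formed) = 3×354 + 9×423 + 1×D = 4869 + D
ΔH = Σ(broken) − Σ(formed) = (5011) − (4869 + D) = +142 − D
Setting this equal to −89 kJ gives D = 231 kJ/mol.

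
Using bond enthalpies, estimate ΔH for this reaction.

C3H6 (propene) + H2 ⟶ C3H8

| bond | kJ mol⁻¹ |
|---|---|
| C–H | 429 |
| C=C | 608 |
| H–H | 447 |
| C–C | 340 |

Bonds broken (reactants):
  C–C: 1 × 340 = 340
  C–H: 6 × 429 = 2574
  C=C: 1 × 608 = 608
  H–H: 1 × 447 = 447
  Σ(broken) = 3969 kJ
Bonds formed (products):
  C–C: 2 × 340 = 680
  C–H: 8 × 429 = 3432
  Σ(formed) = 4112 kJ
ΔH = Σ(broken) − Σ(formed) = 3969 − 4112 = −143 kJ

ΔH ≈ −143 kJ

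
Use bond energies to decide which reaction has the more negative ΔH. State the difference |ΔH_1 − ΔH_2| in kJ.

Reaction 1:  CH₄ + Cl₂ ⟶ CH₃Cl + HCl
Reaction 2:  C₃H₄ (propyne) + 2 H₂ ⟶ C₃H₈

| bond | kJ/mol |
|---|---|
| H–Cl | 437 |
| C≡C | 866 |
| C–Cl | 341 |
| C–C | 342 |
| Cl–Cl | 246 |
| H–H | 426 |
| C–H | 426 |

Reaction 2, by 222 kJ

Reaction 1:
  Bonds broken (reactants):
    C–H: 4 × 426 = 1704
    Cl–Cl: 1 × 246 = 246
    Σ(broken) = 1950 kJ
  Bonds formed (products):
    C–Cl: 1 × 341 = 341
    C–H: 3 × 426 = 1278
    H–Cl: 1 × 437 = 437
    Σ(formed) = 2056 kJ
  ΔH_1 = 1950 − 2056 = −106 kJ
Reaction 2:
  Bonds broken (reactants):
    C≡C: 1 × 866 = 866
    C–C: 1 × 342 = 342
    C–H: 4 × 426 = 1704
    H–H: 2 × 426 = 852
    Σ(broken) = 3764 kJ
  Bonds formed (products):
    C–C: 2 × 342 = 684
    C–H: 8 × 426 = 3408
    Σ(formed) = 4092 kJ
  ΔH_2 = 3764 − 4092 = −328 kJ
ΔH_1 − ΔH_2 = +222 kJ, so reaction 2 has the more negative ΔH; |ΔH_1 − ΔH_2| = 222 kJ.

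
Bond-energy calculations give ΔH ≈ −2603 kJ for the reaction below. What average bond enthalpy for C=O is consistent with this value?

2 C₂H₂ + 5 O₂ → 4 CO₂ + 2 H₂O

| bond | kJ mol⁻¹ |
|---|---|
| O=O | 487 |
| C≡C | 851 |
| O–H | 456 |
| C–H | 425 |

D(C=O) ≈ 827 kJ/mol

Let D be the C=O bond energy.
Σ(broken) = 2×851 + 4×425 + 5×487 = 5837
Σ(formed) = 8×D + 4×456 = 1824 + 8D
ΔH = Σ(broken) − Σ(formed) = (5837) − (1824 + 8D) = +4013 − 8D
Setting this equal to −2603 kJ gives 8D = 6616, so D = 827 kJ/mol.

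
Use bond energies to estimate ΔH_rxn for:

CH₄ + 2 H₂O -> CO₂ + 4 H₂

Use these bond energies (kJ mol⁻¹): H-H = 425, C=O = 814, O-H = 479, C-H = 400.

Bonds broken (reactants):
  C-H: 4 × 400 = 1600
  O-H: 4 × 479 = 1916
  Σ(broken) = 3516 kJ
Bonds formed (products):
  C=O: 2 × 814 = 1628
  H-H: 4 × 425 = 1700
  Σ(formed) = 3328 kJ
ΔH = Σ(broken) − Σ(formed) = 3516 − 3328 = +188 kJ

ΔH ≈ +188 kJ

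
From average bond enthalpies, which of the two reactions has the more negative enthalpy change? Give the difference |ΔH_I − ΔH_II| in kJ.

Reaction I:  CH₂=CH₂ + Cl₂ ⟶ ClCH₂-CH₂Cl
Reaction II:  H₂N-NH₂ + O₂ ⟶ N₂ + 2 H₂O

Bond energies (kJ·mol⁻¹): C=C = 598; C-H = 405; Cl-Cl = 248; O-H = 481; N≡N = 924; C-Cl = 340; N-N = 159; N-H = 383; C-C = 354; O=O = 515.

Reaction I:
  Bonds broken (reactants):
    C-H: 4 × 405 = 1620
    C=C: 1 × 598 = 598
    Cl-Cl: 1 × 248 = 248
    Σ(broken) = 2466 kJ
  Bonds formed (products):
    C-C: 1 × 354 = 354
    C-Cl: 2 × 340 = 680
    C-H: 4 × 405 = 1620
    Σ(formed) = 2654 kJ
  ΔH_I = 2466 − 2654 = −188 kJ
Reaction II:
  Bonds broken (reactants):
    N-H: 4 × 383 = 1532
    N-N: 1 × 159 = 159
    O=O: 1 × 515 = 515
    Σ(broken) = 2206 kJ
  Bonds formed (products):
    N≡N: 1 × 924 = 924
    O-H: 4 × 481 = 1924
    Σ(formed) = 2848 kJ
  ΔH_II = 2206 − 2848 = −642 kJ
ΔH_I − ΔH_II = +454 kJ, so reaction II has the more negative ΔH; |ΔH_I − ΔH_II| = 454 kJ.

Reaction II, by 454 kJ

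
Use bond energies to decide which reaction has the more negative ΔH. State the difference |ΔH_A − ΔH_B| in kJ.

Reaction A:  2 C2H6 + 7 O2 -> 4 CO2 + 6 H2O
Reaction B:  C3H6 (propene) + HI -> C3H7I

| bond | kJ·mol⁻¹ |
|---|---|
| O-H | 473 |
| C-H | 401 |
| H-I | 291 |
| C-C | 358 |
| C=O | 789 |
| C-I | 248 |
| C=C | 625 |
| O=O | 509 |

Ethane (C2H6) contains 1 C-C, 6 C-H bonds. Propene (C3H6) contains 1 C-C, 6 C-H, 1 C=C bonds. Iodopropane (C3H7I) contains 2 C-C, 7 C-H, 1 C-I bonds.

Reaction A, by 2806 kJ

Reaction A:
  Bonds broken (reactants):
    C-C: 2 × 358 = 716
    C-H: 12 × 401 = 4812
    O=O: 7 × 509 = 3563
    Σ(broken) = 9091 kJ
  Bonds formed (products):
    C=O: 8 × 789 = 6312
    O-H: 12 × 473 = 5676
    Σ(formed) = 11988 kJ
  ΔH_A = 9091 − 11988 = −2897 kJ
Reaction B:
  Bonds broken (reactants):
    C-C: 1 × 358 = 358
    C-H: 6 × 401 = 2406
    C=C: 1 × 625 = 625
    H-I: 1 × 291 = 291
    Σ(broken) = 3680 kJ
  Bonds formed (products):
    C-C: 2 × 358 = 716
    C-H: 7 × 401 = 2807
    C-I: 1 × 248 = 248
    Σ(formed) = 3771 kJ
  ΔH_B = 3680 − 3771 = −91 kJ
ΔH_A − ΔH_B = −2806 kJ, so reaction A has the more negative ΔH; |ΔH_A − ΔH_B| = 2806 kJ.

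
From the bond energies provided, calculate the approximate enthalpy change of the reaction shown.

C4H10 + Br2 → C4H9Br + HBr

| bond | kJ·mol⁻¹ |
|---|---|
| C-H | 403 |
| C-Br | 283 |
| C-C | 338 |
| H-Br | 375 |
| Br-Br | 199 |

Bonds broken (reactants):
  Br-Br: 1 × 199 = 199
  C-C: 3 × 338 = 1014
  C-H: 10 × 403 = 4030
  Σ(broken) = 5243 kJ
Bonds formed (products):
  C-Br: 1 × 283 = 283
  C-C: 3 × 338 = 1014
  C-H: 9 × 403 = 3627
  H-Br: 1 × 375 = 375
  Σ(formed) = 5299 kJ
ΔH = Σ(broken) − Σ(formed) = 5243 − 5299 = −56 kJ

ΔH ≈ −56 kJ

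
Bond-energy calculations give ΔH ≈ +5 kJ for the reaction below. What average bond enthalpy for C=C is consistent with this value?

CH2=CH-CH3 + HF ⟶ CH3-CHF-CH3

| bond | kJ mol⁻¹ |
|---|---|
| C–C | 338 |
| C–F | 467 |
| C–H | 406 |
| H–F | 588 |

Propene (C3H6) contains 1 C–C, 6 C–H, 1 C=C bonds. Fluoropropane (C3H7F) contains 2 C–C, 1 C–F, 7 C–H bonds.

D(C=C) ≈ 628 kJ/mol

Let D be the C=C bond energy.
Σ(broken) = 1×338 + 6×406 + 1×D + 1×588 = 3362 + D
Σ(formed) = 2×338 + 1×467 + 7×406 = 3985
ΔH = Σ(broken) − Σ(formed) = (3362 + D) − (3985) = −623 + D
Setting this equal to +5 kJ gives D = 628 kJ/mol.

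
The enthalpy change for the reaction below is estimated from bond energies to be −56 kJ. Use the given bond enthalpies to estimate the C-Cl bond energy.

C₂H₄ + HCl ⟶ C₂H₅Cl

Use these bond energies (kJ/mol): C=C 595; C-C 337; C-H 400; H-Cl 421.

D(C-Cl) ≈ 335 kJ/mol

Let D be the C-Cl bond energy.
Σ(broken) = 4×400 + 1×595 + 1×421 = 2616
Σ(formed) = 1×337 + 1×D + 5×400 = 2337 + D
ΔH = Σ(broken) − Σ(formed) = (2616) − (2337 + D) = +279 − D
Setting this equal to −56 kJ gives D = 335 kJ/mol.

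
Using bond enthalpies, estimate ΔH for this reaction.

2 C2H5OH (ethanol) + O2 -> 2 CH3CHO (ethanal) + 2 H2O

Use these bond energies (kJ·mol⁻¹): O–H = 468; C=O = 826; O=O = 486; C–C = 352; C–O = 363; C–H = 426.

ΔH ≈ −524 kJ

Bonds broken (reactants):
  C–C: 2 × 352 = 704
  C–H: 10 × 426 = 4260
  C–O: 2 × 363 = 726
  O–H: 2 × 468 = 936
  O=O: 1 × 486 = 486
  Σ(broken) = 7112 kJ
Bonds formed (products):
  C–C: 2 × 352 = 704
  C–H: 8 × 426 = 3408
  C=O: 2 × 826 = 1652
  O–H: 4 × 468 = 1872
  Σ(formed) = 7636 kJ
ΔH = Σ(broken) − Σ(formed) = 7112 − 7636 = −524 kJ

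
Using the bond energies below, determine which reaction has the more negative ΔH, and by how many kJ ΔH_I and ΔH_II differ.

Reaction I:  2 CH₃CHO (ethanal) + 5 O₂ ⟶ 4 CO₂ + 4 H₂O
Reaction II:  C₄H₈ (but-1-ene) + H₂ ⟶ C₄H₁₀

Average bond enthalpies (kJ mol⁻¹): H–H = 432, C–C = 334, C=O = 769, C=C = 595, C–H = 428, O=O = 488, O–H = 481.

Reaction I, by 1767 kJ

Reaction I:
  Bonds broken (reactants):
    C–C: 2 × 334 = 668
    C–H: 8 × 428 = 3424
    C=O: 2 × 769 = 1538
    O=O: 5 × 488 = 2440
    Σ(broken) = 8070 kJ
  Bonds formed (products):
    C=O: 8 × 769 = 6152
    O–H: 8 × 481 = 3848
    Σ(formed) = 10000 kJ
  ΔH_I = 8070 − 10000 = −1930 kJ
Reaction II:
  Bonds broken (reactants):
    C–C: 2 × 334 = 668
    C–H: 8 × 428 = 3424
    C=C: 1 × 595 = 595
    H–H: 1 × 432 = 432
    Σ(broken) = 5119 kJ
  Bonds formed (products):
    C–C: 3 × 334 = 1002
    C–H: 10 × 428 = 4280
    Σ(formed) = 5282 kJ
  ΔH_II = 5119 − 5282 = −163 kJ
ΔH_I − ΔH_II = −1767 kJ, so reaction I has the more negative ΔH; |ΔH_I − ΔH_II| = 1767 kJ.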